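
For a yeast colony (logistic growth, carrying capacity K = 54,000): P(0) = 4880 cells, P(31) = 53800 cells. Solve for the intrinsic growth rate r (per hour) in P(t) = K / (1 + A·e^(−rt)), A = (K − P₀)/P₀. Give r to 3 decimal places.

r ≈ 0.255 per hour

A = (54000 − 4880)/4880 = 10.06557
53800 = 54000/(1 + 10.06557·e^(−r·31)) → e^(−31r) = (1.00372 − 1)/10.06557 = 0.000369
r = −ln(0.000369)/31 = 7.90383/31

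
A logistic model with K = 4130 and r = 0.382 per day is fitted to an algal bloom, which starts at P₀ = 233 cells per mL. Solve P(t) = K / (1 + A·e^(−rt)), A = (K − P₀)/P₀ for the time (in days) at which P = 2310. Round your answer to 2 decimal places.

t ≈ 8.00 days

A = (4130 − 233)/233 = 16.72532
2310 = 4130/(1 + 16.72532·e^(−0.382t)) → 1 + 16.72532·e^(−0.382t) = 1.78788
e^(−0.382t) = 0.047107 → t = ln(21.22829)/0.382 = 3.05533/0.382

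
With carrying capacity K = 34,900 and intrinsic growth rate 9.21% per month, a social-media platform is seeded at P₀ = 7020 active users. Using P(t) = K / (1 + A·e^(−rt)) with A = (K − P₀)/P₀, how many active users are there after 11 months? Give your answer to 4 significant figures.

A = (34900 − 7020)/7020 = 3.97151
P(11) = 34900 / (1 + 3.97151·e^(−0.0921·11)) = 34900 / (1 + 3.97151·0.363092)
= 34900 / 2.44202 ≈ 14291.43

≈ 14,290 active users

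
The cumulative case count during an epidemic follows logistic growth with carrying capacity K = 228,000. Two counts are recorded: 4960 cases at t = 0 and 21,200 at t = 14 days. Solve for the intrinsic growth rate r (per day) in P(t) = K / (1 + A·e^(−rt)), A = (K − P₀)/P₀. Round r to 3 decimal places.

A = (228000 − 4960)/4960 = 44.96774
21200 = 228000/(1 + 44.96774·e^(−r·14)) → e^(−14r) = (10.75472 − 1)/44.96774 = 0.216927
r = −ln(0.216927)/14 = 1.52819/14

r ≈ 0.109 per day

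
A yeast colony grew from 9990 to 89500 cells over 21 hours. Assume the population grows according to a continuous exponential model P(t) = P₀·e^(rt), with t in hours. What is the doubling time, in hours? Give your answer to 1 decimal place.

doubling time ≈ 6.6 hours

r = ln(89500/9990) / 21 = ln(8.95896) / 21 ≈ 0.104412 per hour
doubling time = ln 2 / |r| = 0.69315 / 0.104412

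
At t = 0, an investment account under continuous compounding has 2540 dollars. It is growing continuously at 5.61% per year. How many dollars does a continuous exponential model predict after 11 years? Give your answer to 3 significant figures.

≈ 4,710 dollars

P(11) = 2540 · e^(0.0561·11) = 2540 · e^(0.6171)
= 2540 · 1.85354 ≈ 4708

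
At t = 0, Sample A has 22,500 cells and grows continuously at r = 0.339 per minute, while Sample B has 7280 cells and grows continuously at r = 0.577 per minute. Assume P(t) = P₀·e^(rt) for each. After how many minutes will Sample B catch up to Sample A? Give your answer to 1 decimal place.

22500·e^(0.339t) = 7280·e^(0.577t)
22500/7280 = e^((0.577 − 0.339)t) → ln(3.09066) = 0.238·t
t = 1.12838 / 0.238

t ≈ 4.7 minutes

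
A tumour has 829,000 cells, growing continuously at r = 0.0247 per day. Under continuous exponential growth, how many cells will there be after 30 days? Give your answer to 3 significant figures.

P(30) = 829000 · e^(0.0247·30) = 829000 · e^(0.741)
= 829000 · 2.09803 ≈ 1739268.94

≈ 1,740,000 cells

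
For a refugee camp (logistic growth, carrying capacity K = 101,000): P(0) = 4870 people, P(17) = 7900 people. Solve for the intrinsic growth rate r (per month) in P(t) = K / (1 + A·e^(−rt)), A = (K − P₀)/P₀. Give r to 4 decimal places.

r ≈ 0.0303 per month

A = (101000 − 4870)/4870 = 19.73922
7900 = 101000/(1 + 19.73922·e^(−r·17)) → e^(−17r) = (12.78481 − 1)/19.73922 = 0.597025
r = −ln(0.597025)/17 = 0.5158/17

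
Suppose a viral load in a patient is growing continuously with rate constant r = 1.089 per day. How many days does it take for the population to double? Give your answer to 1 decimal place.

doubling time ≈ 0.6 days

doubling time = ln(2) / |r| = 0.69315 / 1.089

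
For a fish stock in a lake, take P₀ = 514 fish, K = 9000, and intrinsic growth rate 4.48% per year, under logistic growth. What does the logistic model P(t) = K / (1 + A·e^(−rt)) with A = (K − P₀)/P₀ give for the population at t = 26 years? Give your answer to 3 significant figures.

A = (9000 − 514)/514 = 16.50973
P(26) = 9000 / (1 + 16.50973·e^(−0.0448·26)) = 9000 / (1 + 16.50973·0.311985)
= 9000 / 6.15079 ≈ 1463.23

≈ 1,460 fish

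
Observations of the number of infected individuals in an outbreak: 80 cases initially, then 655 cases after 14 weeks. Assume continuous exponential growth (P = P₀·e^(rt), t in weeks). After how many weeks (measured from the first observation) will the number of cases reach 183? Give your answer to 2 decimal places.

r = ln(655/80) / 14 ≈ 0.150186 per week
t = ln(183/80) / r = 0.82746 / 0.150186 ≈ 5.51

t ≈ 5.51 weeks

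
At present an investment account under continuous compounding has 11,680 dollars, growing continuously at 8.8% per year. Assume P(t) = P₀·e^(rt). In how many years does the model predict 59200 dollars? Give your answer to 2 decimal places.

t ≈ 18.44 years

59200 = 11680 · e^(0.088·t)
t = ln(59200/11680) / 0.088 = ln(5.06849) / 0.088 = 1.62304 / 0.088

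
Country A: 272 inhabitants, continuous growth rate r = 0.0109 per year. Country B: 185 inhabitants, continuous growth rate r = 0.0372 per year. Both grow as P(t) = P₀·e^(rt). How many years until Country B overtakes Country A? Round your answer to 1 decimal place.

272·e^(0.0109t) = 185·e^(0.0372t)
272/185 = e^((0.0372 − 0.0109)t) → ln(1.47027) = 0.0263·t
t = 0.38545 / 0.0263

t ≈ 14.7 years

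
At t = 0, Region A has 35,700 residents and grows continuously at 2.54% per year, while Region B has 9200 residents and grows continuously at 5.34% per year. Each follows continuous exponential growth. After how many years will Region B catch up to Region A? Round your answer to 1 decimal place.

t ≈ 48.4 years

35700·e^(0.0254t) = 9200·e^(0.0534t)
35700/9200 = e^((0.0534 − 0.0254)t) → ln(3.88043) = 0.028·t
t = 1.35595 / 0.028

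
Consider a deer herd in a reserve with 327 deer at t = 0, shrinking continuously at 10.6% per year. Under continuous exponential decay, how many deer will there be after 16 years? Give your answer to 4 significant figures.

≈ 59.98 deer

P(16) = 327 · e^(-0.106·16) = 327 · e^(-1.696)
= 327 · 0.18342 ≈ 59.98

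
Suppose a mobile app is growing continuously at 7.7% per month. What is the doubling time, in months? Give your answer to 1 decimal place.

doubling time = ln(2) / |r| = 0.69315 / 0.077

doubling time ≈ 9.0 months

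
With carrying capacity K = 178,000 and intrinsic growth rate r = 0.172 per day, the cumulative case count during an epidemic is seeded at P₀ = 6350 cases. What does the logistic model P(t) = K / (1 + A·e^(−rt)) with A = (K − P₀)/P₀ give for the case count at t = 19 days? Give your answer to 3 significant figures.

A = (178000 − 6350)/6350 = 27.0315
P(19) = 178000 / (1 + 27.0315·e^(−0.172·19)) = 178000 / (1 + 27.0315·0.038083)
= 178000 / 2.02943 ≈ 87709.47

≈ 87,700 cases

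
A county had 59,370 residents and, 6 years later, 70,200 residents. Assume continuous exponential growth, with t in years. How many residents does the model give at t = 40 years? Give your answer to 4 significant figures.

≈ 181,400 residents

r = ln(70200/59370) / 6 ≈ 0.027927 per year
P(40) = 59370 · e^(0.027927·40) = 59370 · 3.05586 ≈ 181426.53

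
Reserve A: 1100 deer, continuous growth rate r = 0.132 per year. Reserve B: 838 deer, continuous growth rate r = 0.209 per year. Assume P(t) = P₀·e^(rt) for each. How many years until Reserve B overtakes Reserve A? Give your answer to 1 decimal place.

t ≈ 3.5 years

1100·e^(0.132t) = 838·e^(0.209t)
1100/838 = e^((0.209 − 0.132)t) → ln(1.31265) = 0.077·t
t = 0.27205 / 0.077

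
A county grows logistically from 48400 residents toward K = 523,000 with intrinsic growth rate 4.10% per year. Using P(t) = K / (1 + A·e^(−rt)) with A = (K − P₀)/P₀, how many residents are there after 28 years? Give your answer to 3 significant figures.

≈ 127,000 residents

A = (523000 − 48400)/48400 = 9.80579
P(28) = 523000 / (1 + 9.80579·e^(−0.041·28)) = 523000 / (1 + 9.80579·0.317271)
= 523000 / 4.11109 ≈ 127216.93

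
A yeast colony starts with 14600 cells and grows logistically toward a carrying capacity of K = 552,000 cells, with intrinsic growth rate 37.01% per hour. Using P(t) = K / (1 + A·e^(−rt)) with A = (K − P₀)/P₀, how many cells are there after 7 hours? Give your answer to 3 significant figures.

A = (552000 − 14600)/14600 = 36.80822
P(7) = 552000 / (1 + 36.80822·e^(−0.3701·7)) = 552000 / (1 + 36.80822·0.074968)
= 552000 / 3.75942 ≈ 146831.09

≈ 147,000 cells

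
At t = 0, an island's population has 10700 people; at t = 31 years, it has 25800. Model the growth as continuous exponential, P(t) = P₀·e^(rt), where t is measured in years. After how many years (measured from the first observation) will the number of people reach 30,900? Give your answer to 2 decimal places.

r = ln(25800/10700) / 31 ≈ 0.028391 per year
t = ln(30900/10700) / r = 1.06051 / 0.028391 ≈ 37.353

t ≈ 37.35 years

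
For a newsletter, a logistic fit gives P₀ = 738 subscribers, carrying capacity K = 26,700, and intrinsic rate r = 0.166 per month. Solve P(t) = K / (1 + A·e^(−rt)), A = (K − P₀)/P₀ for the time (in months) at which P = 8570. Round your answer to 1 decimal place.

A = (26700 − 738)/738 = 35.17886
8570 = 26700/(1 + 35.17886·e^(−0.166t)) → 1 + 35.17886·e^(−0.166t) = 3.11552
e^(−0.166t) = 0.060136 → t = ln(16.62895)/0.166 = 2.81115/0.166

t ≈ 16.9 months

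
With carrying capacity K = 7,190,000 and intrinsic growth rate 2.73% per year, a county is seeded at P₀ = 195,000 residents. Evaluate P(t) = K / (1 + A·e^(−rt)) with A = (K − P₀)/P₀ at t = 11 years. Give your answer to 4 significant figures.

A = (7190000 − 195000)/195000 = 35.87179
P(11) = 7190000 / (1 + 35.87179·e^(−0.0273·11)) = 7190000 / (1 + 35.87179·0.740596)
= 7190000 / 27.56651 ≈ 260823.75

≈ 260,800 residents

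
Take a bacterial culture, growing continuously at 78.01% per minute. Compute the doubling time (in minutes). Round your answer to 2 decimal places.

doubling time ≈ 0.89 minutes

doubling time = ln(2) / |r| = 0.69315 / 0.7801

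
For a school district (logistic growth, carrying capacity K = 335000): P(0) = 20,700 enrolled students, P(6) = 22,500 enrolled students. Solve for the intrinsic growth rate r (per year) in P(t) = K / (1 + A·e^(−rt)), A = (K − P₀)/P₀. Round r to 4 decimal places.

r ≈ 0.0149 per year

A = (335000 − 20700)/20700 = 15.18357
22500 = 335000/(1 + 15.18357·e^(−r·6)) → e^(−6r) = (14.88889 − 1)/15.18357 = 0.914731
r = −ln(0.914731)/6 = 0.08913/6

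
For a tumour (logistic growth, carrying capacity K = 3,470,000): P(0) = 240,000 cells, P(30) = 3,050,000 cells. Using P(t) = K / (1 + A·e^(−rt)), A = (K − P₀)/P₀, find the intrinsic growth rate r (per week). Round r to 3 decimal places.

A = (3470000 − 240000)/240000 = 13.45833
3050000 = 3470000/(1 + 13.45833·e^(−r·30)) → e^(−30r) = (1.1377 − 1)/13.45833 = 0.010232
r = −ln(0.010232)/30 = 4.58224/30

r ≈ 0.153 per week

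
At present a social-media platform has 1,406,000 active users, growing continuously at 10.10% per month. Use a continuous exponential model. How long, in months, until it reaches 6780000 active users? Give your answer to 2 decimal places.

t ≈ 15.58 months

6780000 = 1406000 · e^(0.101·t)
t = ln(6780000/1406000) / 0.101 = ln(4.82219) / 0.101 = 1.57323 / 0.101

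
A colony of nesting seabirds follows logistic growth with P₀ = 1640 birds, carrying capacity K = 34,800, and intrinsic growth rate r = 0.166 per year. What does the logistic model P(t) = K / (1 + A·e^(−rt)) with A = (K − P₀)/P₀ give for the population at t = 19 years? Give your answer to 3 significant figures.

A = (34800 − 1640)/1640 = 20.21951
P(19) = 34800 / (1 + 20.21951·e^(−0.166·19)) = 34800 / (1 + 20.21951·0.042681)
= 34800 / 1.86299 ≈ 18679.65

≈ 18,700 birds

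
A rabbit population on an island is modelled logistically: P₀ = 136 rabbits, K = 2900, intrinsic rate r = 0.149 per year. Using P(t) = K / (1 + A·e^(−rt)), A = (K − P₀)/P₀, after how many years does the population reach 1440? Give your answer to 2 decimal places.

t ≈ 20.12 years

A = (2900 − 136)/136 = 20.32353
1440 = 2900/(1 + 20.32353·e^(−0.149t)) → 1 + 20.32353·e^(−0.149t) = 2.01389
e^(−0.149t) = 0.049887 → t = ln(20.04512)/0.149 = 2.99799/0.149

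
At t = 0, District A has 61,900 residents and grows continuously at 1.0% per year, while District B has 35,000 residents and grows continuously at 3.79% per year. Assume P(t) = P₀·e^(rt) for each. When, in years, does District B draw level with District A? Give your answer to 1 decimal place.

t ≈ 20.4 years

61900·e^(0.01t) = 35000·e^(0.0379t)
61900/35000 = e^((0.0379 − 0.01)t) → ln(1.76857) = 0.0279·t
t = 0.57017 / 0.0279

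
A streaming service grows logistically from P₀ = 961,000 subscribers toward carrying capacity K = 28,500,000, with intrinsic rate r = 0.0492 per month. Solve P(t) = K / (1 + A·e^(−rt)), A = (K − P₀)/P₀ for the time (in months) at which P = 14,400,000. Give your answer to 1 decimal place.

A = (28500000 − 961000)/961000 = 28.65661
14400000 = 28500000/(1 + 28.65661·e^(−0.0492t)) → 1 + 28.65661·e^(−0.0492t) = 1.97917
e^(−0.0492t) = 0.034169 → t = ln(29.26632)/0.0492 = 3.37644/0.0492

t ≈ 68.6 months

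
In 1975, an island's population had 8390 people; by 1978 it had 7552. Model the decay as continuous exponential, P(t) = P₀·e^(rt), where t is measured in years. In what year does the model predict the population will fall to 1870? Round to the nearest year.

r = ln(7552/8390) / 3 = -0.10523/3 ≈ -0.035076 per year
t = ln(1870/8390) / r = -1.5011/-0.035076 ≈ 42.8 years after 1975

year 2018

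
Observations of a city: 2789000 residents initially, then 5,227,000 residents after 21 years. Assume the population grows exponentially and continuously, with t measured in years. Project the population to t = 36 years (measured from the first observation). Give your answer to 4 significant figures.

r = ln(5227000/2789000) / 21 ≈ 0.029912 per year
P(36) = 2789000 · e^(0.029912·36) = 2789000 · 2.93538 ≈ 8186768.12

≈ 8,187,000 residents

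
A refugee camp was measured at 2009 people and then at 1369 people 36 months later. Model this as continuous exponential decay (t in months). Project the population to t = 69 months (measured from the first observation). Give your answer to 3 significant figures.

≈ 963 people

r = ln(1369/2009) / 36 ≈ -0.010654 per month
P(69) = 2009 · e^(-0.010654·69) = 2009 · 0.47943 ≈ 963.18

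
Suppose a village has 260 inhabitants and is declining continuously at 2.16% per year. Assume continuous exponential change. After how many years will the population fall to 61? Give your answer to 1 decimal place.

t ≈ 67.1 years

61 = 260 · e^(-0.0216·t)
t = ln(61/260) / -0.0216 = ln(0.23462) / -0.0216 = -1.44981 / -0.0216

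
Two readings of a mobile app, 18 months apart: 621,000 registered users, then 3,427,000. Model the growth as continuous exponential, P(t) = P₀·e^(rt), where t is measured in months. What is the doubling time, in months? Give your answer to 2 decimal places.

doubling time ≈ 7.30 months

r = ln(3427000/621000) / 18 = ln(5.51852) / 18 ≈ 0.094895 per month
doubling time = ln 2 / |r| = 0.69315 / 0.094895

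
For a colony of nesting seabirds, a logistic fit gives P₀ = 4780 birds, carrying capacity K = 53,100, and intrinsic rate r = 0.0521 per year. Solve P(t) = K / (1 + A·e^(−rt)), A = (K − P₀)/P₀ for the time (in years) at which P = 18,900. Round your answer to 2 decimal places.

A = (53100 − 4780)/4780 = 10.10879
18900 = 53100/(1 + 10.10879·e^(−0.0521t)) → 1 + 10.10879·e^(−0.0521t) = 2.80952
e^(−0.0521t) = 0.179005 → t = ln(5.58643)/0.0521 = 1.72034/0.0521

t ≈ 33.02 years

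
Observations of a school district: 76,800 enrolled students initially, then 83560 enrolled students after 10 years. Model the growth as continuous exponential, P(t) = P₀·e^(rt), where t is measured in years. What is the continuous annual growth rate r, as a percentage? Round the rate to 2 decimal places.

r ≈ 0.84% per year

83560 = 76800 · e^(r·10)
e^(10r) = 83560/76800 = 1.08802
r = ln(1.08802) / 10 = 0.08436 / 10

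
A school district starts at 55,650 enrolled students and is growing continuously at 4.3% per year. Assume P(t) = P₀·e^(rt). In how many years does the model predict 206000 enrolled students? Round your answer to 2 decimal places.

206000 = 55650 · e^(0.043·t)
t = ln(206000/55650) / 0.043 = ln(3.70171) / 0.043 = 1.30879 / 0.043

t ≈ 30.44 years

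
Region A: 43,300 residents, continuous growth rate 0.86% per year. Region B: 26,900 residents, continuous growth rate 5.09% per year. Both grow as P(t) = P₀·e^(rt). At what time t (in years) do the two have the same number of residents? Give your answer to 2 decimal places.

t ≈ 11.25 years

43300·e^(0.0086t) = 26900·e^(0.0509t)
43300/26900 = e^((0.0509 − 0.0086)t) → ln(1.60967) = 0.0423·t
t = 0.47603 / 0.0423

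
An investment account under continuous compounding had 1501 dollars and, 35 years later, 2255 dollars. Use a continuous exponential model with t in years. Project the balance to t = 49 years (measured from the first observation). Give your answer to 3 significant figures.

r = ln(2255/1501) / 35 ≈ 0.011629 per year
P(49) = 1501 · e^(0.011629·49) = 1501 · 1.76796 ≈ 2653.71

≈ 2,650 dollars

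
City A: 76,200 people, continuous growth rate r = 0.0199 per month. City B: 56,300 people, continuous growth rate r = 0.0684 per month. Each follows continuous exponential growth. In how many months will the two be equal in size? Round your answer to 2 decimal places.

t ≈ 6.24 months

76200·e^(0.0199t) = 56300·e^(0.0684t)
76200/56300 = e^((0.0684 − 0.0199)t) → ln(1.35346) = 0.0485·t
t = 0.30267 / 0.0485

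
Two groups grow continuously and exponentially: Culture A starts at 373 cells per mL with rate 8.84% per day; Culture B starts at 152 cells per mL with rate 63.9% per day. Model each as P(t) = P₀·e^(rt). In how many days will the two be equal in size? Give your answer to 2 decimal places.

373·e^(0.0884t) = 152·e^(0.639t)
373/152 = e^((0.639 − 0.0884)t) → ln(2.45395) = 0.5506·t
t = 0.8977 / 0.5506

t ≈ 1.63 days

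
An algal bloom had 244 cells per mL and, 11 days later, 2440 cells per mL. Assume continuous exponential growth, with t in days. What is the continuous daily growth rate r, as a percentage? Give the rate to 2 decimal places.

r ≈ 20.93% per day

2440 = 244 · e^(r·11)
e^(11r) = 2440/244 = 10
r = ln(10) / 11 = 2.30259 / 11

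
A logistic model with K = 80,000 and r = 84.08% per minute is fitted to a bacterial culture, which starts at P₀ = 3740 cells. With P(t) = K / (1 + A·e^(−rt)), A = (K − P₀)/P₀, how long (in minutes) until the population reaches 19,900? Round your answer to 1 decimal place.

t ≈ 2.3 minutes

A = (80000 − 3740)/3740 = 20.39037
19900 = 80000/(1 + 20.39037·e^(−0.8408t)) → 1 + 20.39037·e^(−0.8408t) = 4.0201
e^(−0.8408t) = 0.148114 → t = ln(6.75155)/0.8408 = 1.90977/0.8408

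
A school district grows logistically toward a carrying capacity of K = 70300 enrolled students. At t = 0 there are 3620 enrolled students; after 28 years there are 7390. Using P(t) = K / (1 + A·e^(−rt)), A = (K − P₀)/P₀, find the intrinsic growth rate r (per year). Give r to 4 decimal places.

A = (70300 − 3620)/3620 = 18.41989
7390 = 70300/(1 + 18.41989·e^(−r·28)) → e^(−28r) = (9.51286 − 1)/18.41989 = 0.462156
r = −ln(0.462156)/28 = 0.77185/28

r ≈ 0.0276 per year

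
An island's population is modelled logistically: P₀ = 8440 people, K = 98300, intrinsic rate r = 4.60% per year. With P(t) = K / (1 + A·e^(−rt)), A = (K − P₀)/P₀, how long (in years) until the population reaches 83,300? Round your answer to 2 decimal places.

A = (98300 − 8440)/8440 = 10.64692
83300 = 98300/(1 + 10.64692·e^(−0.046t)) → 1 + 10.64692·e^(−0.046t) = 1.18007
e^(−0.046t) = 0.016913 → t = ln(59.12589)/0.046 = 4.07967/0.046

t ≈ 88.69 years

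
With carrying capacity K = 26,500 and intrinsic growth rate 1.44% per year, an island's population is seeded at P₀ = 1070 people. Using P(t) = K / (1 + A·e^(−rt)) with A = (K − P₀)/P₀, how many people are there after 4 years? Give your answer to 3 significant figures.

A = (26500 − 1070)/1070 = 23.76636
P(4) = 26500 / (1 + 23.76636·e^(−0.0144·4)) = 26500 / (1 + 23.76636·0.944027)
= 26500 / 23.43609 ≈ 1130.73

≈ 1,130 people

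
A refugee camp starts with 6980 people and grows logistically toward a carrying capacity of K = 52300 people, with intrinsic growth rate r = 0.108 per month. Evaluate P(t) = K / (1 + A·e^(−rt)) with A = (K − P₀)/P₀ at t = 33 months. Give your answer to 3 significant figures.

A = (52300 − 6980)/6980 = 6.49284
P(33) = 52300 / (1 + 6.49284·e^(−0.108·33)) = 52300 / (1 + 6.49284·0.028325)
= 52300 / 1.18391 ≈ 44175.6

≈ 44,200 people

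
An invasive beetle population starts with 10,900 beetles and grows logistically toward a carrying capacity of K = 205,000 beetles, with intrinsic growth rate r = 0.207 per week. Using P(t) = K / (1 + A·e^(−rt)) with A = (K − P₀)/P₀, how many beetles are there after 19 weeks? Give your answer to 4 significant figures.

≈ 152,000 beetles

A = (205000 − 10900)/10900 = 17.80734
P(19) = 205000 / (1 + 17.80734·e^(−0.207·19)) = 205000 / (1 + 17.80734·0.019585)
= 205000 / 1.34875 ≈ 151992.17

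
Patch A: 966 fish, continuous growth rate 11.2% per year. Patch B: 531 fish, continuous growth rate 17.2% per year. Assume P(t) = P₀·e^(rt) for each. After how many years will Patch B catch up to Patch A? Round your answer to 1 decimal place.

966·e^(0.112t) = 531·e^(0.172t)
966/531 = e^((0.172 − 0.112)t) → ln(1.81921) = 0.06·t
t = 0.5984 / 0.06

t ≈ 10.0 years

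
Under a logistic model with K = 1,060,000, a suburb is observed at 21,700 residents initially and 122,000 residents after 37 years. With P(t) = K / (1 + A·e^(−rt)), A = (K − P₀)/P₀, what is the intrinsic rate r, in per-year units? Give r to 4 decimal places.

A = (1060000 − 21700)/21700 = 47.84793
122000 = 1060000/(1 + 47.84793·e^(−r·37)) → e^(−37r) = (8.68852 − 1)/47.84793 = 0.160687
r = −ln(0.160687)/37 = 1.8283/37

r ≈ 0.0494 per year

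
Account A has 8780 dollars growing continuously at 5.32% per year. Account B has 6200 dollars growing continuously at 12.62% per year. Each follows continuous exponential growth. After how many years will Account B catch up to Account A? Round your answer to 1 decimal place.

t ≈ 4.8 years

8780·e^(0.0532t) = 6200·e^(0.1262t)
8780/6200 = e^((0.1262 − 0.0532)t) → ln(1.41613) = 0.073·t
t = 0.34793 / 0.073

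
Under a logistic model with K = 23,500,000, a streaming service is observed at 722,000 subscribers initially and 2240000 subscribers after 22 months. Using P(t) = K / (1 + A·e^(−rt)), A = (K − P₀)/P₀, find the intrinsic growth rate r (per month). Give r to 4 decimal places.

A = (23500000 − 722000)/722000 = 31.54848
2240000 = 23500000/(1 + 31.54848·e^(−r·22)) → e^(−22r) = (10.49107 − 1)/31.54848 = 0.300841
r = −ln(0.300841)/22 = 1.20117/22

r ≈ 0.0546 per month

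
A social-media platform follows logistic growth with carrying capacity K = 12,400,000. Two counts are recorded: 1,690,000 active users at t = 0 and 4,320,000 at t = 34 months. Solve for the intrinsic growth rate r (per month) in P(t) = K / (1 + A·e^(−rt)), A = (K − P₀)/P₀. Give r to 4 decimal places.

A = (12400000 − 1690000)/1690000 = 6.33728
4320000 = 12400000/(1 + 6.33728·e^(−r·34)) → e^(−34r) = (2.87037 − 1)/6.33728 = 0.295138
r = −ln(0.295138)/34 = 1.22031/34

r ≈ 0.0359 per month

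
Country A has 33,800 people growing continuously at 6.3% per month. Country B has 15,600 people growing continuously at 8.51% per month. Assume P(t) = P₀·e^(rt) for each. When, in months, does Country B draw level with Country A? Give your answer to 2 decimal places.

t ≈ 34.99 months

33800·e^(0.063t) = 15600·e^(0.0851t)
33800/15600 = e^((0.0851 − 0.063)t) → ln(2.16667) = 0.0221·t
t = 0.77319 / 0.0221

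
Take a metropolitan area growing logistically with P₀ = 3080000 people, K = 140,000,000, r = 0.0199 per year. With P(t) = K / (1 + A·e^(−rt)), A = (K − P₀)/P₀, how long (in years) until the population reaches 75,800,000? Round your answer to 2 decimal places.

t ≈ 199.02 years

A = (140000000 − 3080000)/3080000 = 44.45455
75800000 = 140000000/(1 + 44.45455·e^(−0.0199t)) → 1 + 44.45455·e^(−0.0199t) = 1.84697
e^(−0.0199t) = 0.019052 → t = ln(52.48683)/0.0199 = 3.96056/0.0199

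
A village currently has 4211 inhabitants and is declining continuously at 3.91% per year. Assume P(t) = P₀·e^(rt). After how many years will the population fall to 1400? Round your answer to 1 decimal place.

t ≈ 28.2 years

1400 = 4211 · e^(-0.0391·t)
t = ln(1400/4211) / -0.0391 = ln(0.33246) / -0.0391 = -1.10123 / -0.0391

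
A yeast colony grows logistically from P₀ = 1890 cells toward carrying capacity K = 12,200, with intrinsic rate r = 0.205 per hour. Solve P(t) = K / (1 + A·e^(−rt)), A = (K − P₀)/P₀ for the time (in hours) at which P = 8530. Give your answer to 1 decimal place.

t ≈ 12.4 hours

A = (12200 − 1890)/1890 = 5.45503
8530 = 12200/(1 + 5.45503·e^(−0.205t)) → 1 + 5.45503·e^(−0.205t) = 1.43025
e^(−0.205t) = 0.078872 → t = ln(12.67885)/0.205 = 2.53994/0.205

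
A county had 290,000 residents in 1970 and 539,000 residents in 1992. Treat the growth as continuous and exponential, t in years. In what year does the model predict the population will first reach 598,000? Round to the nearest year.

year 1996

r = ln(539000/290000) / 22 = 0.61983/22 ≈ 0.028174 per year
t = ln(598000/290000) / r = 0.72371/0.028174 ≈ 25.69 years after 1970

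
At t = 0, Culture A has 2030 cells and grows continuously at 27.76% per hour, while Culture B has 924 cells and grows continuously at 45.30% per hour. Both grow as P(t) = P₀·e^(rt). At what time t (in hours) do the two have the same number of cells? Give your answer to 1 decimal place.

2030·e^(0.2776t) = 924·e^(0.453t)
2030/924 = e^((0.453 − 0.2776)t) → ln(2.19697) = 0.1754·t
t = 0.78708 / 0.1754

t ≈ 4.5 hours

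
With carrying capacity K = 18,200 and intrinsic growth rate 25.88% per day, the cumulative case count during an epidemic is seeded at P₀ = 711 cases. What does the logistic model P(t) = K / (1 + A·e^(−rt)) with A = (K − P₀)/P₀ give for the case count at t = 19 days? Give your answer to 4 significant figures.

A = (18200 − 711)/711 = 24.59775
P(19) = 18200 / (1 + 24.59775·e^(−0.2588·19)) = 18200 / (1 + 24.59775·0.00732)
= 18200 / 1.18005 ≈ 15423.13

≈ 15,420 cases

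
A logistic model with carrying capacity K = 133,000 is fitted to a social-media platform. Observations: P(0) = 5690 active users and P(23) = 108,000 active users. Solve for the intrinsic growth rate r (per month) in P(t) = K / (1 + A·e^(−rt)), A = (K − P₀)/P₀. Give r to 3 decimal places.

r ≈ 0.199 per month

A = (133000 − 5690)/5690 = 22.37434
108000 = 133000/(1 + 22.37434·e^(−r·23)) → e^(−23r) = (1.23148 − 1)/22.37434 = 0.010346
r = −ln(0.010346)/23 = 4.57117/23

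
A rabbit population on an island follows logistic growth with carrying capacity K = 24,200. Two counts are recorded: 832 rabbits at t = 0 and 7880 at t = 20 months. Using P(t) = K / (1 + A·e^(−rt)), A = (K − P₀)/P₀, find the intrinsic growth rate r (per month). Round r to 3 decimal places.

A = (24200 − 832)/832 = 28.08654
7880 = 24200/(1 + 28.08654·e^(−r·20)) → e^(−20r) = (3.07107 − 1)/28.08654 = 0.073739
r = −ln(0.073739)/20 = 2.60723/20

r ≈ 0.130 per month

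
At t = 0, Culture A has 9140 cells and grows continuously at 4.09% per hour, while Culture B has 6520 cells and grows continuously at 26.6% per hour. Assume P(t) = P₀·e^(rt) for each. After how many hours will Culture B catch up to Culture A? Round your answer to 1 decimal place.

9140·e^(0.0409t) = 6520·e^(0.266t)
9140/6520 = e^((0.266 − 0.0409)t) → ln(1.40184) = 0.2251·t
t = 0.33779 / 0.2251

t ≈ 1.5 hours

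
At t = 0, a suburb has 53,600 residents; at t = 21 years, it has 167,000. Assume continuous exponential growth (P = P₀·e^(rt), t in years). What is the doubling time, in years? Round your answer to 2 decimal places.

r = ln(167000/53600) / 21 = ln(3.11567) / 21 ≈ 0.054116 per year
doubling time = ln 2 / |r| = 0.69315 / 0.054116

doubling time ≈ 12.81 years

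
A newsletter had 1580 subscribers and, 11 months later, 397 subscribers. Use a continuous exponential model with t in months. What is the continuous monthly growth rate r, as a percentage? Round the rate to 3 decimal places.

397 = 1580 · e^(r·11)
e^(11r) = 397/1580 = 0.25127
r = ln(0.25127) / 11 = -1.38124 / 11

r ≈ -12.557% per month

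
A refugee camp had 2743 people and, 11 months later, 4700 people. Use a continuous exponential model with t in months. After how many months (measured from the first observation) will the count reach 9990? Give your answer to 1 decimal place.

r = ln(4700/2743) / 11 ≈ 0.048955 per month
t = ln(9990/2743) / r = 1.29253 / 0.048955 ≈ 26.402

t ≈ 26.4 months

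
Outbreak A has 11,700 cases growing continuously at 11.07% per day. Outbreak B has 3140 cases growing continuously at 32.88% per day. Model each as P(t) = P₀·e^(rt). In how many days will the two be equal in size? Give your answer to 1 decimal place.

t ≈ 6.0 days

11700·e^(0.1107t) = 3140·e^(0.3288t)
11700/3140 = e^((0.3288 − 0.1107)t) → ln(3.72611) = 0.2181·t
t = 1.31537 / 0.2181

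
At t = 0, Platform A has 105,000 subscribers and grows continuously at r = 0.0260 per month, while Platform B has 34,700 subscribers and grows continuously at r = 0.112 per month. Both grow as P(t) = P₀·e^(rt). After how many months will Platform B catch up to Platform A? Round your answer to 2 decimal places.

t ≈ 12.87 months

105000·e^(0.026t) = 34700·e^(0.112t)
105000/34700 = e^((0.112 − 0.026)t) → ln(3.02594) = 0.086·t
t = 1.10722 / 0.086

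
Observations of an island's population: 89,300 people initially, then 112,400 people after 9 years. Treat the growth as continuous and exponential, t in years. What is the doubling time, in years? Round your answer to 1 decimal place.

r = ln(112400/89300) / 9 = ln(1.25868) / 9 ≈ 0.025562 per year
doubling time = ln 2 / |r| = 0.69315 / 0.025562

doubling time ≈ 27.1 years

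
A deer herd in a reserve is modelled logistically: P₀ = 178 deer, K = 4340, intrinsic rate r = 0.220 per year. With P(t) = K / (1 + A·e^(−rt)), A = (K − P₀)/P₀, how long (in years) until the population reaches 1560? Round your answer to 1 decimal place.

A = (4340 − 178)/178 = 23.38202
1560 = 4340/(1 + 23.38202·e^(−0.22t)) → 1 + 23.38202·e^(−0.22t) = 2.78205
e^(−0.22t) = 0.076215 → t = ln(13.12085)/0.22 = 2.5742/0.22

t ≈ 11.7 years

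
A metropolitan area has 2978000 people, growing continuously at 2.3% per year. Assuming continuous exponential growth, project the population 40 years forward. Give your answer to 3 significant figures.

P(40) = 2978000 · e^(0.023·40) = 2978000 · e^(0.92)
= 2978000 · 2.50929 ≈ 7472666.78

≈ 7,470,000 people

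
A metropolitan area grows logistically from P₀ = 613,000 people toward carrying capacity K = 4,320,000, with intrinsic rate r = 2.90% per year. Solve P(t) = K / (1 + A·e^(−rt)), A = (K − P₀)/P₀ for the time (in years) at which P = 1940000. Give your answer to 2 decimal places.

t ≈ 55.01 years

A = (4320000 − 613000)/613000 = 6.04731
1940000 = 4320000/(1 + 6.04731·e^(−0.029t)) → 1 + 6.04731·e^(−0.029t) = 2.2268
e^(−0.029t) = 0.202868 → t = ln(4.92932)/0.029 = 1.5952/0.029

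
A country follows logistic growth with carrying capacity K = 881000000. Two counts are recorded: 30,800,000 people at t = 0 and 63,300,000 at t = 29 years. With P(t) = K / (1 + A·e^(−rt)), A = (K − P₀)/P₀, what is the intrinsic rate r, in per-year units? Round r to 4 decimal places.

A = (881000000 − 30800000)/30800000 = 27.6039
63300000 = 881000000/(1 + 27.6039·e^(−r·29)) → e^(−29r) = (13.91785 − 1)/27.6039 = 0.467972
r = −ln(0.467972)/29 = 0.75935/29

r ≈ 0.0262 per year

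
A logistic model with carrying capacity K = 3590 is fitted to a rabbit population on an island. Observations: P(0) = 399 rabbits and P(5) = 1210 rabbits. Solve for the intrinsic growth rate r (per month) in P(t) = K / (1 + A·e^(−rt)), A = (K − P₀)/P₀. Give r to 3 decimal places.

r ≈ 0.281 per month

A = (3590 − 399)/399 = 7.99749
1210 = 3590/(1 + 7.99749·e^(−r·5)) → e^(−5r) = (2.96694 − 1)/7.99749 = 0.245945
r = −ln(0.245945)/5 = 1.40265/5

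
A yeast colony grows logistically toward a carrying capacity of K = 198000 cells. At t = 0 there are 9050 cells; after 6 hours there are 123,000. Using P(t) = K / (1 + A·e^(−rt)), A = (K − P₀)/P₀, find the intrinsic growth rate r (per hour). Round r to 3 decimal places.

r ≈ 0.589 per hour

A = (198000 − 9050)/9050 = 20.87845
123000 = 198000/(1 + 20.87845·e^(−r·6)) → e^(−6r) = (1.60976 − 1)/20.87845 = 0.029205
r = −ln(0.029205)/6 = 3.53341/6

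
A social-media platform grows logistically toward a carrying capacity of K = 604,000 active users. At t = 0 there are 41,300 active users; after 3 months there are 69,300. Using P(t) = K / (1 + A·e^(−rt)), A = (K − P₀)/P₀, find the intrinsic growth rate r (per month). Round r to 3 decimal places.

r ≈ 0.190 per month

A = (604000 − 41300)/41300 = 13.6247
69300 = 604000/(1 + 13.6247·e^(−r·3)) → e^(−3r) = (8.71573 − 1)/13.6247 = 0.566305
r = −ln(0.566305)/3 = 0.56862/3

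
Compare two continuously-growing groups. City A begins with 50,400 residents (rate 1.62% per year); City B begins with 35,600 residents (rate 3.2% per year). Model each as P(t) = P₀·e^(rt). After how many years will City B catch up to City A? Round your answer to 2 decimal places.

50400·e^(0.0162t) = 35600·e^(0.032t)
50400/35600 = e^((0.032 − 0.0162)t) → ln(1.41573) = 0.0158·t
t = 0.34765 / 0.0158

t ≈ 22.00 years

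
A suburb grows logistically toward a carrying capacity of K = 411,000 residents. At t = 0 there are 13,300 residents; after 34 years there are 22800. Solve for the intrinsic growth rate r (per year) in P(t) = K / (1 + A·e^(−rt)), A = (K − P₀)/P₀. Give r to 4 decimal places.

A = (411000 − 13300)/13300 = 29.90226
22800 = 411000/(1 + 29.90226·e^(−r·34)) → e^(−34r) = (18.02632 − 1)/29.90226 = 0.569399
r = −ln(0.569399)/34 = 0.56317/34

r ≈ 0.0166 per year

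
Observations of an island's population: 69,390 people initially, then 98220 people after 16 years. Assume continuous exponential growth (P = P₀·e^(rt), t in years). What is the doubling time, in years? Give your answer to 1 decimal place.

r = ln(98220/69390) / 16 = ln(1.41548) / 16 ≈ 0.021717 per year
doubling time = ln 2 / |r| = 0.69315 / 0.021717

doubling time ≈ 31.9 years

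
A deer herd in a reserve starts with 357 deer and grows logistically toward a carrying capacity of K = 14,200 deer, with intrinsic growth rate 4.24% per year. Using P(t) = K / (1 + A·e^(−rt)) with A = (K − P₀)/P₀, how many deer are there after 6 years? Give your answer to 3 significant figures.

A = (14200 − 357)/357 = 38.77591
P(6) = 14200 / (1 + 38.77591·e^(−0.0424·6)) = 14200 / (1 + 38.77591·0.775382)
= 14200 / 31.06613 ≈ 457.09

≈ 457 deer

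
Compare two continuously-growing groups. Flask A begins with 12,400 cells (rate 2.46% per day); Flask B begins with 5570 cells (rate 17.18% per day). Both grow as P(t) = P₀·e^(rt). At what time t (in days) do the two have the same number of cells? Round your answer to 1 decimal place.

12400·e^(0.0246t) = 5570·e^(0.1718t)
12400/5570 = e^((0.1718 − 0.0246)t) → ln(2.22621) = 0.1472·t
t = 0.8003 / 0.1472

t ≈ 5.4 days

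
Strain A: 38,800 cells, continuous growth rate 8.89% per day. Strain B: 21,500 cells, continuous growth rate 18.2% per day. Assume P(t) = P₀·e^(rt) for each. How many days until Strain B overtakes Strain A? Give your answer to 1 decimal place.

38800·e^(0.0889t) = 21500·e^(0.182t)
38800/21500 = e^((0.182 − 0.0889)t) → ln(1.80465) = 0.0931·t
t = 0.59037 / 0.0931

t ≈ 6.3 days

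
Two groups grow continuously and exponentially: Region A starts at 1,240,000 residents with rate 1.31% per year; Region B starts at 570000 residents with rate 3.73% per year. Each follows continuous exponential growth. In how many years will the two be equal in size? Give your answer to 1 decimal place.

1240000·e^(0.0131t) = 570000·e^(0.0373t)
1240000/570000 = e^((0.0373 − 0.0131)t) → ln(2.17544) = 0.0242·t
t = 0.77723 / 0.0242

t ≈ 32.1 years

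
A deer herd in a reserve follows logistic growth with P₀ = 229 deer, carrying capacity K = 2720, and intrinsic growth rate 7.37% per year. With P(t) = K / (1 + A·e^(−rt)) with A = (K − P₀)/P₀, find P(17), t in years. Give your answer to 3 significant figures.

≈ 662 deer

A = (2720 − 229)/229 = 10.87773
P(17) = 2720 / (1 + 10.87773·e^(−0.0737·17)) = 2720 / (1 + 10.87773·0.285675)
= 2720 / 4.1075 ≈ 662.2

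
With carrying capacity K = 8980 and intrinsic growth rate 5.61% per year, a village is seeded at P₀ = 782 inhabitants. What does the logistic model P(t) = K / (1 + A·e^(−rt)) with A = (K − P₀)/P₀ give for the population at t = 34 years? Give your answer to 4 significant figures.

A = (8980 − 782)/782 = 10.48338
P(34) = 8980 / (1 + 10.48338·e^(−0.0561·34)) = 8980 / (1 + 10.48338·0.148466)
= 8980 / 2.55642 ≈ 3512.72

≈ 3,513 inhabitants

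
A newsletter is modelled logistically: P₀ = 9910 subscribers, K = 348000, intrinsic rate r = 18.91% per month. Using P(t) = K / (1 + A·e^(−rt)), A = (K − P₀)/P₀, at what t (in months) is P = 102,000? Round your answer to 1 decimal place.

t ≈ 14.0 months

A = (348000 − 9910)/9910 = 34.11604
102000 = 348000/(1 + 34.11604·e^(−0.1891t)) → 1 + 34.11604·e^(−0.1891t) = 3.41176
e^(−0.1891t) = 0.070693 → t = ln(14.14568)/0.1891 = 2.64941/0.1891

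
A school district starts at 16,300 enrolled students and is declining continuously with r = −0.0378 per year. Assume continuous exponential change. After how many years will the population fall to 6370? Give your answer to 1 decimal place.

6370 = 16300 · e^(-0.0378·t)
t = ln(6370/16300) / -0.0378 = ln(0.3908) / -0.0378 = -0.93957 / -0.0378

t ≈ 24.9 years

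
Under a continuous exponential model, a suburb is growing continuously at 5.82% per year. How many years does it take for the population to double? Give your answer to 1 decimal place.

doubling time ≈ 11.9 years

doubling time = ln(2) / |r| = 0.69315 / 0.0582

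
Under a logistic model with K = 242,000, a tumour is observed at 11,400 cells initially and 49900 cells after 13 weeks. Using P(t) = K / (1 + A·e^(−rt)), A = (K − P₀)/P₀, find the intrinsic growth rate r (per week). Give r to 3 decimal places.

A = (242000 − 11400)/11400 = 20.22807
49900 = 242000/(1 + 20.22807·e^(−r·13)) → e^(−13r) = (4.8497 − 1)/20.22807 = 0.190315
r = −ln(0.190315)/13 = 1.65908/13

r ≈ 0.128 per week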